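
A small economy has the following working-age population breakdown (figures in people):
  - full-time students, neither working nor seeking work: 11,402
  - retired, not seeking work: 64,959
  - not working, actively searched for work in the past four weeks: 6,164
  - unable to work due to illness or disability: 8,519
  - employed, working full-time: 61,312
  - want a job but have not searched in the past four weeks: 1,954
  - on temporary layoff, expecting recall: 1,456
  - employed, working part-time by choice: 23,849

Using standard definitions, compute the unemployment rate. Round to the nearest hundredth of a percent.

Employed = 61,312 + 23,849 = 85,161.
Unemployed = 6,164 + 1,456 = 7,620 (jobless and actively searching, or on temporary layoff).
Labor force = 85,161 + 7,620 = 92,781.
Unemployment rate = 7,620 / 92,781 = 8.21%.

Unemployment rate ≈ 8.21%.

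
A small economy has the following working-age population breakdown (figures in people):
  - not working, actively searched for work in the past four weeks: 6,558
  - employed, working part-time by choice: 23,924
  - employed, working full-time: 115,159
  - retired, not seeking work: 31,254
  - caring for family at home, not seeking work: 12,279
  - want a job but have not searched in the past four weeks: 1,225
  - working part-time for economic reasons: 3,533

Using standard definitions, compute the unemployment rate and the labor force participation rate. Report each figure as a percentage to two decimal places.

Employed = 23,924 + 115,159 + 3,533 = 142,616 (anyone who worked, including part-time for economic reasons, counts as employed).
Unemployed = 6,558.
Labor force = 142,616 + 6,558 = 149,174.
Not in labor force = 31,254 + 12,279 + 1,225 = 44,758 (those not working and not actively searching are outside the labor force — including those who want a job but have given up searching).
Civilian working-age population = 149,174 + 44,758 = 193,932.
Unemployment rate = 6,558 / 149,174 = 4.40%.
Labor force participation rate = 149,174 / 193,932 = 76.92%.

Unemployment rate ≈ 4.40%; labor force participation rate ≈ 76.92%.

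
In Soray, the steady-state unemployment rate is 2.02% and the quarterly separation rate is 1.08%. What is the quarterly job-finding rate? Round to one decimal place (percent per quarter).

Job-finding rate ≈ 52.4% per quarter.

From u* = s/(s+f): f = s·(1−u)/u.
f = 1.08 × (1 − 0.0202) / 0.0202 = 1.0582 / 0.0202 ≈ 52.4% per quarter.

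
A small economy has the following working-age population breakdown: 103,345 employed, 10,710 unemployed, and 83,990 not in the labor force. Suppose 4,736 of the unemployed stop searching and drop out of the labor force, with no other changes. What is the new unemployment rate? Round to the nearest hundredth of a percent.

Initially, labor force = 103,345 + 10,710 = 114,055, so u = 10,710/114,055 = 9.39%.
After the change, unemployed and labor force both fall by 4,736 → E = 103,345, U = 5,974, labor force = 109,319.
New unemployment rate = 5,974 / 109,319 = 5.46%.

New unemployment rate ≈ 5.46%.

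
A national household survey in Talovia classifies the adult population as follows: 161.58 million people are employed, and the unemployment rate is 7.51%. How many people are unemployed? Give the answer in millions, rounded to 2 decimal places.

Let U be the number unemployed. The labor force is E + U, and U/(E+U) = 0.0751.
So U = 0.0751 × 161.58 / (1 − 0.0751) = 12.1347 / 0.9249 ≈ 13.12 million.

About 13.12 million are unemployed.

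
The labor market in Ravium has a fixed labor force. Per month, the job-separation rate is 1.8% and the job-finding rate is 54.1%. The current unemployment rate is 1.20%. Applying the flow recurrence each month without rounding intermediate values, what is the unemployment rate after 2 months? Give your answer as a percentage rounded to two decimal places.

Unemployment rate after two months ≈ 2.83%.

With a fixed labor force, u_{t+1} = u_t + s·(1−u_t) − f·u_t = u_t·(1−s−f) + s.
Here 1−s−f = 0.441 and s = 0.018.
u_1 = 0.012000 × 0.441 + 0.018 = 0.023292.
u_2 = 0.023292 × 0.441 + 0.018 = 0.028272.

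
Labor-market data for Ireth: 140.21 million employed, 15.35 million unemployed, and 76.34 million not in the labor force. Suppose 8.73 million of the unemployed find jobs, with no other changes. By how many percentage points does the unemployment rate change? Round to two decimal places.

Initially, labor force = 140.21 + 15.35 = 155.56 million, so u = 15.35/155.56 = 9.87%.
After the change, unemployed falls and employed rises by 8.73; labor force unchanged → E = 148.94, U = 6.62, labor force = 155.56 million.
New unemployment rate = 6.62 / 155.56 = 4.26%.
Change = 4.26% − 9.87% = −5.61 percentage points.

The unemployment rate changes by −5.61 percentage points.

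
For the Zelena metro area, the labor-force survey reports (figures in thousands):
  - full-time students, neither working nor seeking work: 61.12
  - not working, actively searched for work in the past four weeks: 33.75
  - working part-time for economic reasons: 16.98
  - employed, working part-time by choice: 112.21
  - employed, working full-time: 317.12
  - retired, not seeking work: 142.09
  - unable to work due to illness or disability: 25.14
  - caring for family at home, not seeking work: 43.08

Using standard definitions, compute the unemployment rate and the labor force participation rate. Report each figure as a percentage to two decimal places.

Unemployment rate ≈ 7.03%; labor force participation rate ≈ 63.88%.

Employed = 16.98 + 112.21 + 317.12 = 446.31 thousand (anyone who worked, including part-time for economic reasons, counts as employed).
Unemployed = 33.75 thousand.
Labor force = 446.31 + 33.75 = 480.06 thousand.
Not in labor force = 61.12 + 142.09 + 25.14 + 43.08 = 271.43 thousand (those not working and not actively searching are outside the labor force).
Civilian working-age population = 480.06 + 271.43 = 751.49 thousand.
Unemployment rate = 33.75 / 480.06 = 7.03%.
Labor force participation rate = 480.06 / 751.49 = 63.88%.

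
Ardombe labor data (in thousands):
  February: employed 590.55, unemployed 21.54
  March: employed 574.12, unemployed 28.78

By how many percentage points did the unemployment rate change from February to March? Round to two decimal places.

February: labor force = 590.55 + 21.54 = 612.09; u = 21.54/612.09 = 3.52%.
March: labor force = 574.12 + 28.78 = 602.90; u = 28.78/602.90 = 4.77%.
Change = 4.77% − 3.52% = +1.25 pp.

The unemployment rate changed by +1.25 percentage points.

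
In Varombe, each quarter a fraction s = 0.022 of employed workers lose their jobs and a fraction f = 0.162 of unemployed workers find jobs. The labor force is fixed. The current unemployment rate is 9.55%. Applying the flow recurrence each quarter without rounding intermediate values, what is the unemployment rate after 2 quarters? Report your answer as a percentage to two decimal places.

Unemployment rate after two quarters ≈ 10.35%.

With a fixed labor force, u_{t+1} = u_t + s·(1−u_t) − f·u_t = u_t·(1−s−f) + s.
Here 1−s−f = 0.816 and s = 0.022.
u_1 = 0.095500 × 0.816 + 0.022 = 0.099928.
u_2 = 0.099928 × 0.816 + 0.022 = 0.103541.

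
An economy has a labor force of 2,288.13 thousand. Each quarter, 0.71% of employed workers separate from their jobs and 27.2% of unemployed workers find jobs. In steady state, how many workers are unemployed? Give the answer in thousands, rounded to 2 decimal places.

Steady-state unemployment rate u* = s/(s+f) = 0.71/(0.71+27.2) = 0.025439.
Unemployed = u* × labor force = 0.025439 × 2,288.13 ≈ 58.21 thousand.

About 58.21 thousand are unemployed in steady state.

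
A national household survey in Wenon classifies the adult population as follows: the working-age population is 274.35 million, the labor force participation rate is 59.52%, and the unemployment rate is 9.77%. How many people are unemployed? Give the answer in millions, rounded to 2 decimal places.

About 15.95 million are unemployed.

Labor force = 0.5952 × 274.35 = 163.29 million.
Unemployed = 0.0977 × 163.29 ≈ 15.95 million.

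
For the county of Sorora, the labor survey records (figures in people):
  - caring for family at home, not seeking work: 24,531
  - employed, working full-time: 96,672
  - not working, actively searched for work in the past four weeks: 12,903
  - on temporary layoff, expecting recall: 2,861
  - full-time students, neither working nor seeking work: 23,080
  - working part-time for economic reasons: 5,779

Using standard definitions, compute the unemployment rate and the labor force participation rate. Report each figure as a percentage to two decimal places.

Employed = 96,672 + 5,779 = 102,451 (anyone who worked, including part-time for economic reasons, counts as employed).
Unemployed = 12,903 + 2,861 = 15,764 (jobless and actively searching, or on temporary layoff).
Labor force = 102,451 + 15,764 = 118,215.
Not in labor force = 24,531 + 23,080 = 47,611 (those not working and not actively searching are outside the labor force).
Civilian working-age population = 118,215 + 47,611 = 165,826.
Unemployment rate = 15,764 / 118,215 = 13.34%.
Labor force participation rate = 118,215 / 165,826 = 71.29%.

Unemployment rate ≈ 13.34%; labor force participation rate ≈ 71.29%.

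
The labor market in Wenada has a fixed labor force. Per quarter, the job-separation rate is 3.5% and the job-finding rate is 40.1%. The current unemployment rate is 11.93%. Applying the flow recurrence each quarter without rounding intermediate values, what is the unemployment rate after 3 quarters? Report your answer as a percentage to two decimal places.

Unemployment rate after three quarters ≈ 8.73%.

With a fixed labor force, u_{t+1} = u_t + s·(1−u_t) − f·u_t = u_t·(1−s−f) + s.
Here 1−s−f = 0.564 and s = 0.035.
u_1 = 0.119300 × 0.564 + 0.035 = 0.102285.
u_2 = 0.102285 × 0.564 + 0.035 = 0.092689.
u_3 = 0.092689 × 0.564 + 0.035 = 0.087277.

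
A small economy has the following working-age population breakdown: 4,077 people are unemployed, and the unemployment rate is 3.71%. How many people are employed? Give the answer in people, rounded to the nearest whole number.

About 105,815 are employed.

Labor force = U / u = 4,077 / 0.0371 ≈ 109,892.
Employed = labor force − unemployed = 109,892 − 4,077 = 105,815.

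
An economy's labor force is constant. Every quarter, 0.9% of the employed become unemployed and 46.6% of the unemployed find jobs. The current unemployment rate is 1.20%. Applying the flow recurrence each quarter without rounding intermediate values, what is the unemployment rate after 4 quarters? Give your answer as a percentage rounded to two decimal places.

With a fixed labor force, u_{t+1} = u_t + s·(1−u_t) − f·u_t = u_t·(1−s−f) + s.
Here 1−s−f = 0.525 and s = 0.009.
u_1 = 0.012000 × 0.525 + 0.009 = 0.015300.
u_2 = 0.015300 × 0.525 + 0.009 = 0.017032.
u_3 = 0.017032 × 0.525 + 0.009 = 0.017942.
u_4 = 0.017942 × 0.525 + 0.009 = 0.018420.

Unemployment rate after four quarters ≈ 1.84%.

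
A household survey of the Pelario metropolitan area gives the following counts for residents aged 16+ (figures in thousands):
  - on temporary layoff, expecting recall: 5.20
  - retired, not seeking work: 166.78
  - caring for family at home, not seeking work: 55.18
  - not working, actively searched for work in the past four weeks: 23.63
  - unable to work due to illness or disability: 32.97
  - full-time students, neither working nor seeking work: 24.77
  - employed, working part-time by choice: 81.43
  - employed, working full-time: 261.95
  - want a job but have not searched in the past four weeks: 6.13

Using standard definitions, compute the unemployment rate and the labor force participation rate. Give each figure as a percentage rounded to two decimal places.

Unemployment rate ≈ 7.75%; labor force participation rate ≈ 56.56%.

Employed = 81.43 + 261.95 = 343.38 thousand.
Unemployed = 5.20 + 23.63 = 28.83 thousand (jobless and actively searching, or on temporary layoff).
Labor force = 343.38 + 28.83 = 372.21 thousand.
Not in labor force = 166.78 + 55.18 + 32.97 + 24.77 + 6.13 = 285.83 thousand (those not working and not actively searching are outside the labor force — including those who want a job but have given up searching).
Civilian working-age population = 372.21 + 285.83 = 658.04 thousand.
Unemployment rate = 28.83 / 372.21 = 7.75%.
Labor force participation rate = 372.21 / 658.04 = 56.56%.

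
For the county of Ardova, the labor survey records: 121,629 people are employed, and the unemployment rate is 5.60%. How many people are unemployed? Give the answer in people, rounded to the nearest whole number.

About 7,215 are unemployed.

Let U be the number unemployed. The labor force is E + U, and U/(E+U) = 0.0560.
So U = 0.0560 × 121,629 / (1 − 0.0560) = 6811.22 / 0.9440 ≈ 7,215.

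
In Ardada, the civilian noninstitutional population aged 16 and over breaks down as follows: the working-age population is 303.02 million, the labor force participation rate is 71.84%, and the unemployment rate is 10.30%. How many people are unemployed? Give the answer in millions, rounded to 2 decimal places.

Labor force = 0.7184 × 303.02 = 217.69 million.
Unemployed = 0.1030 × 217.69 ≈ 22.42 million.

About 22.42 million are unemployed.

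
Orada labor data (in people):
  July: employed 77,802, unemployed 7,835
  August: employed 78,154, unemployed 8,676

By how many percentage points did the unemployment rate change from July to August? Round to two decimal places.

The unemployment rate changed by +0.84 percentage points.

July: labor force = 77,802 + 7,835 = 85,637; u = 7,835/85,637 = 9.15%.
August: labor force = 78,154 + 8,676 = 86,830; u = 8,676/86,830 = 9.99%.
Change = 9.99% − 9.15% = +0.84 pp.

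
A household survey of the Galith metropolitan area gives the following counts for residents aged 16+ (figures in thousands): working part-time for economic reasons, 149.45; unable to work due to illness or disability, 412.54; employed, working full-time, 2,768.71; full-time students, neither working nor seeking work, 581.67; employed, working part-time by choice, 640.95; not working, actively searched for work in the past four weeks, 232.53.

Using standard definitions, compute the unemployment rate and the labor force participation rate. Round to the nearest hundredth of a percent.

Unemployment rate ≈ 6.13%; labor force participation rate ≈ 79.23%.

Employed = 149.45 + 2,768.71 + 640.95 = 3,559.11 thousand (anyone who worked, including part-time for economic reasons, counts as employed).
Unemployed = 232.53 thousand.
Labor force = 3,559.11 + 232.53 = 3,791.64 thousand.
Not in labor force = 412.54 + 581.67 = 994.21 thousand (those not working and not actively searching are outside the labor force).
Civilian working-age population = 3,791.64 + 994.21 = 4,785.85 thousand.
Unemployment rate = 232.53 / 3,791.64 = 6.13%.
Labor force participation rate = 3,791.64 / 4,785.85 = 79.23%.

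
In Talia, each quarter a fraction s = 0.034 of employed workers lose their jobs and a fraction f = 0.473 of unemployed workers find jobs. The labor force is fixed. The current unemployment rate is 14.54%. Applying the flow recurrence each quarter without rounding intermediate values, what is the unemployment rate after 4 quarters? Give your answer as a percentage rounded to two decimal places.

With a fixed labor force, u_{t+1} = u_t + s·(1−u_t) − f·u_t = u_t·(1−s−f) + s.
Here 1−s−f = 0.493 and s = 0.034.
u_1 = 0.145400 × 0.493 + 0.034 = 0.105682.
u_2 = 0.105682 × 0.493 + 0.034 = 0.086101.
u_3 = 0.086101 × 0.493 + 0.034 = 0.076448.
u_4 = 0.076448 × 0.493 + 0.034 = 0.071689.

Unemployment rate after four quarters ≈ 7.17%.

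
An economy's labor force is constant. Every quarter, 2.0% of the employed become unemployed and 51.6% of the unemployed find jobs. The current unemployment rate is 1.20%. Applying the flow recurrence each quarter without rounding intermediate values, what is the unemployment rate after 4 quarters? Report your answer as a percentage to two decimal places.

Unemployment rate after four quarters ≈ 3.61%.

With a fixed labor force, u_{t+1} = u_t + s·(1−u_t) − f·u_t = u_t·(1−s−f) + s.
Here 1−s−f = 0.464 and s = 0.020.
u_1 = 0.012000 × 0.464 + 0.020 = 0.025568.
u_2 = 0.025568 × 0.464 + 0.020 = 0.031864.
u_3 = 0.031864 × 0.464 + 0.020 = 0.034785.
u_4 = 0.034785 × 0.464 + 0.020 = 0.036140.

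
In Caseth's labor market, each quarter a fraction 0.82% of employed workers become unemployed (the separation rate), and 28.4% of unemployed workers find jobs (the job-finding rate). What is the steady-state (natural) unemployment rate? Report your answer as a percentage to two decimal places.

Steady-state unemployment rate ≈ 2.81%.

At steady state the flows balance: s·E = f·U, so U/(E+U) = s/(s+f).
u* = 0.82 / (0.82 + 28.4) = 0.82 / 29.22 = 2.81%.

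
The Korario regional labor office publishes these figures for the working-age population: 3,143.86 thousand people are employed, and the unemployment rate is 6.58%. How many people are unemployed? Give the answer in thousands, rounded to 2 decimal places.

Let U be the number unemployed. The labor force is E + U, and U/(E+U) = 0.0658.
So U = 0.0658 × 3,143.86 / (1 − 0.0658) = 206.8660 / 0.9342 ≈ 221.44 thousand.

About 221.44 thousand are unemployed.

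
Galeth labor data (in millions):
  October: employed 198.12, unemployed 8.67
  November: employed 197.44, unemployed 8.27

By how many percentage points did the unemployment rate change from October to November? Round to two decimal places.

October: labor force = 198.12 + 8.67 = 206.79; u = 8.67/206.79 = 4.19%.
November: labor force = 197.44 + 8.27 = 205.71; u = 8.27/205.71 = 4.02%.
Change = 4.02% − 4.19% = −0.17 pp.

The unemployment rate changed by −0.17 percentage points.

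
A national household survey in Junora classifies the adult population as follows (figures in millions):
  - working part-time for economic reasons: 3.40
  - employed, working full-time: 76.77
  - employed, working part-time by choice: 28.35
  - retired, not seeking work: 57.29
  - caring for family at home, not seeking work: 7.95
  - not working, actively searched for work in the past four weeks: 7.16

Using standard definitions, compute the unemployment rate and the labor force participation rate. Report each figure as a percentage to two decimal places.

Unemployment rate ≈ 6.19%; labor force participation rate ≈ 63.94%.

Employed = 3.40 + 76.77 + 28.35 = 108.52 million (anyone who worked, including part-time for economic reasons, counts as employed).
Unemployed = 7.16 million.
Labor force = 108.52 + 7.16 = 115.68 million.
Not in labor force = 57.29 + 7.95 = 65.24 million (those not working and not actively searching are outside the labor force).
Civilian working-age population = 115.68 + 65.24 = 180.92 million.
Unemployment rate = 7.16 / 115.68 = 6.19%.
Labor force participation rate = 115.68 / 180.92 = 63.94%.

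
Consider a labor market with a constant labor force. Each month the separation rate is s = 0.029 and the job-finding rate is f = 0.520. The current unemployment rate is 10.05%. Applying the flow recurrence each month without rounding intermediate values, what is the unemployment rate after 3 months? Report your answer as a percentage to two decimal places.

With a fixed labor force, u_{t+1} = u_t + s·(1−u_t) − f·u_t = u_t·(1−s−f) + s.
Here 1−s−f = 0.451 and s = 0.029.
u_1 = 0.100500 × 0.451 + 0.029 = 0.074326.
u_2 = 0.074326 × 0.451 + 0.029 = 0.062521.
u_3 = 0.062521 × 0.451 + 0.029 = 0.057197.

Unemployment rate after three months ≈ 5.72%.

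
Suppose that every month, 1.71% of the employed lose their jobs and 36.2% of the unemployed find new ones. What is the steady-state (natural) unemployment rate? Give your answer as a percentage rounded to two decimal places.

At steady state the flows balance: s·E = f·U, so U/(E+U) = s/(s+f).
u* = 1.71 / (1.71 + 36.2) = 1.71 / 37.91 = 4.51%.

Steady-state unemployment rate ≈ 4.51%.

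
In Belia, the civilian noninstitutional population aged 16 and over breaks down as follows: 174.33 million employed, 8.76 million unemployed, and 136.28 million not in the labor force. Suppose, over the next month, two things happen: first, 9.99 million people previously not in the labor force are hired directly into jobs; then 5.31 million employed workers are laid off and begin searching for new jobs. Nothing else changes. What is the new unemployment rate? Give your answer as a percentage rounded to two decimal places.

New unemployment rate ≈ 7.29%.

Initially, labor force = 174.33 + 8.76 = 183.09 million, so u = 8.76/183.09 = 4.78%.
After the first change, employed and labor force both rise by 9.99; unemployed unchanged → E = 184.32, U = 8.76, labor force = 193.08 million.
After the second change, employed falls and unemployed rises by 5.31; labor force unchanged → E = 179.01, U = 14.07, labor force = 193.08 million.
New unemployment rate = 14.07 / 193.08 = 7.29%.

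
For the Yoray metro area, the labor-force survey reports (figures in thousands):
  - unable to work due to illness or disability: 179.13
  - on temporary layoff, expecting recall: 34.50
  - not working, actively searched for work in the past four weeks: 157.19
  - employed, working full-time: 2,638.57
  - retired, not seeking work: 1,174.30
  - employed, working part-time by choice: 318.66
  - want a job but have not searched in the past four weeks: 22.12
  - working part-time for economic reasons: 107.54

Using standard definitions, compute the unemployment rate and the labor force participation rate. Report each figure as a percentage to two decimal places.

Unemployment rate ≈ 5.89%; labor force participation rate ≈ 70.30%.

Employed = 2,638.57 + 318.66 + 107.54 = 3,064.77 thousand (anyone who worked, including part-time for economic reasons, counts as employed).
Unemployed = 34.50 + 157.19 = 191.69 thousand (jobless and actively searching, or on temporary layoff).
Labor force = 3,064.77 + 191.69 = 3,256.46 thousand.
Not in labor force = 179.13 + 1,174.30 + 22.12 = 1,375.55 thousand (those not working and not actively searching are outside the labor force — including those who want a job but have given up searching).
Civilian working-age population = 3,256.46 + 1,375.55 = 4,632.01 thousand.
Unemployment rate = 191.69 / 3,256.46 = 5.89%.
Labor force participation rate = 3,256.46 / 4,632.01 = 70.30%.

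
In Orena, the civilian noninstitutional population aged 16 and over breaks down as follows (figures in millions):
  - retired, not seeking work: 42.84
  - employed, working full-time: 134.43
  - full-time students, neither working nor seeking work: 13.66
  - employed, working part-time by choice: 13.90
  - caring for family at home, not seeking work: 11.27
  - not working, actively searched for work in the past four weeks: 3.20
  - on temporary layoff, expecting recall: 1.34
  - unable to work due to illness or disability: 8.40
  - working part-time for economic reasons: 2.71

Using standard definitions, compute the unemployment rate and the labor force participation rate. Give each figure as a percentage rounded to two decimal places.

Unemployment rate ≈ 2.92%; labor force participation rate ≈ 67.13%.

Employed = 134.43 + 13.90 + 2.71 = 151.04 million (anyone who worked, including part-time for economic reasons, counts as employed).
Unemployed = 3.20 + 1.34 = 4.54 million (jobless and actively searching, or on temporary layoff).
Labor force = 151.04 + 4.54 = 155.58 million.
Not in labor force = 42.84 + 13.66 + 11.27 + 8.40 = 76.17 million (those not working and not actively searching are outside the labor force).
Civilian working-age population = 155.58 + 76.17 = 231.75 million.
Unemployment rate = 4.54 / 155.58 = 2.92%.
Labor force participation rate = 155.58 / 231.75 = 67.13%.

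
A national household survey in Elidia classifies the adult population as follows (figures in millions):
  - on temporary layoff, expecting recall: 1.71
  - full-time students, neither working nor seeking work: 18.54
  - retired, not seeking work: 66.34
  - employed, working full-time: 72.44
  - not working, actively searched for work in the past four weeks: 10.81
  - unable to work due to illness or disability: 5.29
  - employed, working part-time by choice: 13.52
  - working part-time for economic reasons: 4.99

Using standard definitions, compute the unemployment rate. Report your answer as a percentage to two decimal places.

Unemployment rate ≈ 12.10%.

Employed = 72.44 + 13.52 + 4.99 = 90.95 million (anyone who worked, including part-time for economic reasons, counts as employed).
Unemployed = 1.71 + 10.81 = 12.52 million (jobless and actively searching, or on temporary layoff).
Labor force = 90.95 + 12.52 = 103.47 million.
Unemployment rate = 12.52 / 103.47 = 12.10%.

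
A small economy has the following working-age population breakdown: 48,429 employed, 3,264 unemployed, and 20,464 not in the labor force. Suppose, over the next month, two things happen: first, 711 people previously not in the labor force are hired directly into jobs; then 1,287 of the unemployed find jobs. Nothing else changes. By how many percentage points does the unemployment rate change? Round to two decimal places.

Initially, labor force = 48,429 + 3,264 = 51,693, so u = 3,264/51,693 = 6.31%.
After the first change, employed and labor force both rise by 711; unemployed unchanged → E = 49,140, U = 3,264, labor force = 52,404.
After the second change, unemployed falls and employed rises by 1,287; labor force unchanged → E = 50,427, U = 1,977, labor force = 52,404.
New unemployment rate = 1,977 / 52,404 = 3.77%.
Change = 3.77% − 6.31% = −2.54 percentage points.

The unemployment rate changes by −2.54 percentage points.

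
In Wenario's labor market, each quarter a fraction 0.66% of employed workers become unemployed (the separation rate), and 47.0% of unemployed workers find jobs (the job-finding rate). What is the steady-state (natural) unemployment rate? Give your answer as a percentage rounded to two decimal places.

At steady state the flows balance: s·E = f·U, so U/(E+U) = s/(s+f).
u* = 0.66 / (0.66 + 47.0) = 0.66 / 47.66 = 1.38%.

Steady-state unemployment rate ≈ 1.38%.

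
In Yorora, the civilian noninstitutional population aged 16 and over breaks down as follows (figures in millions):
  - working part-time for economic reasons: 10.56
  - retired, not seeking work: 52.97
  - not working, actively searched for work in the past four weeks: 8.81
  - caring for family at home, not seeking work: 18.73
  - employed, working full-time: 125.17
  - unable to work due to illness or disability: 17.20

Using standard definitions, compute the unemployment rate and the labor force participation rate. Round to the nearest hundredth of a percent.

Unemployment rate ≈ 6.10%; labor force participation rate ≈ 61.92%.

Employed = 10.56 + 125.17 = 135.73 million (anyone who worked, including part-time for economic reasons, counts as employed).
Unemployed = 8.81 million.
Labor force = 135.73 + 8.81 = 144.54 million.
Not in labor force = 52.97 + 18.73 + 17.20 = 88.90 million (those not working and not actively searching are outside the labor force).
Civilian working-age population = 144.54 + 88.90 = 233.44 million.
Unemployment rate = 8.81 / 144.54 = 6.10%.
Labor force participation rate = 144.54 / 233.44 = 61.92%.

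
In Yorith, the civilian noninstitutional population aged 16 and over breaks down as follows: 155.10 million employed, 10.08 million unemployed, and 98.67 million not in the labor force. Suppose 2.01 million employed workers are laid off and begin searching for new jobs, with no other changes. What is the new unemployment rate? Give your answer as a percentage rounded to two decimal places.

Initially, labor force = 155.10 + 10.08 = 165.18 million, so u = 10.08/165.18 = 6.10%.
After the change, employed falls and unemployed rises by 2.01; labor force unchanged → E = 153.09, U = 12.09, labor force = 165.18 million.
New unemployment rate = 12.09 / 165.18 = 7.32%.

New unemployment rate ≈ 7.32%.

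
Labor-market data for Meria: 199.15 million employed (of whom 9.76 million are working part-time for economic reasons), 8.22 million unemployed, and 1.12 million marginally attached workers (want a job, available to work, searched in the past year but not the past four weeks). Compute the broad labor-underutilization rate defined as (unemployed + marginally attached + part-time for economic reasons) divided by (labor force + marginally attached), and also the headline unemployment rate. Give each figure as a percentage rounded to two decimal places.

Labor force = 199.15 + 8.22 = 207.37 million.
Numerator = 8.22 + 1.12 + 9.76 = 19.10 million.
Denominator = 207.37 + 1.12 = 208.49 million.
Broad rate = 19.10 / 208.49 = 9.16%.
Headline unemployment rate = 8.22 / 207.37 = 3.96%.

Broad underutilization rate ≈ 9.16%; headline unemployment rate ≈ 3.96%.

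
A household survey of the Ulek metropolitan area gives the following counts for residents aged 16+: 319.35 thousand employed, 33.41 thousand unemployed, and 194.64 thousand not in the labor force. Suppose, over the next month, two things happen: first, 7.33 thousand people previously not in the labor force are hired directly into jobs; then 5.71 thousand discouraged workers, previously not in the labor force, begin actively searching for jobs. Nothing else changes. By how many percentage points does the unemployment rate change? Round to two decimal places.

The unemployment rate changes by +1.22 percentage points.

Initially, labor force = 319.35 + 33.41 = 352.76 thousand, so u = 33.41/352.76 = 9.47%.
After the first change, employed and labor force both rise by 7.33; unemployed unchanged → E = 326.68, U = 33.41, labor force = 360.09 thousand.
After the second change, unemployed and labor force both rise by 5.71 → E = 326.68, U = 39.12, labor force = 365.80 thousand.
New unemployment rate = 39.12 / 365.80 = 10.69%.
Change = 10.69% − 9.47% = +1.22 percentage points.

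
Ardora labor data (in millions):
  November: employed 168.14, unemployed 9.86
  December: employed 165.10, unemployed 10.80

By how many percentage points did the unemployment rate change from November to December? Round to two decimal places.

November: labor force = 168.14 + 9.86 = 178.00; u = 9.86/178.00 = 5.54%.
December: labor force = 165.10 + 10.80 = 175.90; u = 10.80/175.90 = 6.14%.
Change = 6.14% − 5.54% = +0.60 pp.

The unemployment rate changed by +0.60 percentage points.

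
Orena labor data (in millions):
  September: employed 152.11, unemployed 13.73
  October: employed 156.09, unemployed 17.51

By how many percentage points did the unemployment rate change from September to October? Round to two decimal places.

September: labor force = 152.11 + 13.73 = 165.84; u = 13.73/165.84 = 8.28%.
October: labor force = 156.09 + 17.51 = 173.60; u = 17.51/173.60 = 10.09%.
Change = 10.09% − 8.28% = +1.81 pp.

The unemployment rate changed by +1.81 percentage points.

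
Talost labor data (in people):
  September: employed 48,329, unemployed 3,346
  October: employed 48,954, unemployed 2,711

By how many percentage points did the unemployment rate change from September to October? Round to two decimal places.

The unemployment rate changed by −1.23 percentage points.

September: labor force = 48,329 + 3,346 = 51,675; u = 3,346/51,675 = 6.48%.
October: labor force = 48,954 + 2,711 = 51,665; u = 2,711/51,665 = 5.25%.
Change = 5.25% − 6.48% = −1.23 pp.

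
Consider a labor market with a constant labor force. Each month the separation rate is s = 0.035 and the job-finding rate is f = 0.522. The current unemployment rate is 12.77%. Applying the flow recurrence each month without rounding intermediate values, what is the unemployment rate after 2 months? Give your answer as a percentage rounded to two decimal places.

Unemployment rate after two months ≈ 7.56%.

With a fixed labor force, u_{t+1} = u_t + s·(1−u_t) − f·u_t = u_t·(1−s−f) + s.
Here 1−s−f = 0.443 and s = 0.035.
u_1 = 0.127700 × 0.443 + 0.035 = 0.091571.
u_2 = 0.091571 × 0.443 + 0.035 = 0.075566.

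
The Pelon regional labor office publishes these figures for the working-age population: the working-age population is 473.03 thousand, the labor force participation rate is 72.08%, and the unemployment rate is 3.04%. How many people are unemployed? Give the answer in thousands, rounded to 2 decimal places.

Labor force = 0.7208 × 473.03 = 340.96 thousand.
Unemployed = 0.0304 × 340.96 ≈ 10.37 thousand.

About 10.37 thousand are unemployed.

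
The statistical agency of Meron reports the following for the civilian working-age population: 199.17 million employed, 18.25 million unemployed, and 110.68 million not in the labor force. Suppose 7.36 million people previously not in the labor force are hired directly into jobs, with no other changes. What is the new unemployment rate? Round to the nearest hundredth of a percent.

Initially, labor force = 199.17 + 18.25 = 217.42 million, so u = 18.25/217.42 = 8.39%.
After the change, employed and labor force both rise by 7.36; unemployed unchanged → E = 206.53, U = 18.25, labor force = 224.78 million.
New unemployment rate = 18.25 / 224.78 = 8.12%.

New unemployment rate ≈ 8.12%.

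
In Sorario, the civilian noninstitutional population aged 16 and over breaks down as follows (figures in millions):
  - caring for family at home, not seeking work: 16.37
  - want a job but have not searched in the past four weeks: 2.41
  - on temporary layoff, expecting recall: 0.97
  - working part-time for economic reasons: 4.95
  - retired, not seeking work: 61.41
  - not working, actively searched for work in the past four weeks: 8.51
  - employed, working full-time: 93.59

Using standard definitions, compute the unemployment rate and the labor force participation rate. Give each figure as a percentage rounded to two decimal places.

Unemployment rate ≈ 8.78%; labor force participation rate ≈ 57.39%.

Employed = 4.95 + 93.59 = 98.54 million (anyone who worked, including part-time for economic reasons, counts as employed).
Unemployed = 0.97 + 8.51 = 9.48 million (jobless and actively searching, or on temporary layoff).
Labor force = 98.54 + 9.48 = 108.02 million.
Not in labor force = 16.37 + 2.41 + 61.41 = 80.19 million (those not working and not actively searching are outside the labor force — including those who want a job but have given up searching).
Civilian working-age population = 108.02 + 80.19 = 188.21 million.
Unemployment rate = 9.48 / 108.02 = 8.78%.
Labor force participation rate = 108.02 / 188.21 = 57.39%.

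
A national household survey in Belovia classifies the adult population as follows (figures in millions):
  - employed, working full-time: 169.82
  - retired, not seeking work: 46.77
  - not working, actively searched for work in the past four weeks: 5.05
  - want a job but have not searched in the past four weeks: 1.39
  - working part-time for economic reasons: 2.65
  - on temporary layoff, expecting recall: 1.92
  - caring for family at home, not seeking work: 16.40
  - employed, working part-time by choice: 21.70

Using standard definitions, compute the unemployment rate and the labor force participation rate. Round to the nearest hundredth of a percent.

Employed = 169.82 + 2.65 + 21.70 = 194.17 million (anyone who worked, including part-time for economic reasons, counts as employed).
Unemployed = 5.05 + 1.92 = 6.97 million (jobless and actively searching, or on temporary layoff).
Labor force = 194.17 + 6.97 = 201.14 million.
Not in labor force = 46.77 + 1.39 + 16.40 = 64.56 million (those not working and not actively searching are outside the labor force — including those who want a job but have given up searching).
Civilian working-age population = 201.14 + 64.56 = 265.70 million.
Unemployment rate = 6.97 / 201.14 = 3.47%.
Labor force participation rate = 201.14 / 265.70 = 75.70%.

Unemployment rate ≈ 3.47%; labor force participation rate ≈ 75.70%.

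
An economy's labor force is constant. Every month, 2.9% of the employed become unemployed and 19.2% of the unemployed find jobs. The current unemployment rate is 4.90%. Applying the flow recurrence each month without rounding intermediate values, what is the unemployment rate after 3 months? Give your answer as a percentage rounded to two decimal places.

Unemployment rate after three months ≈ 9.24%.

With a fixed labor force, u_{t+1} = u_t + s·(1−u_t) − f·u_t = u_t·(1−s−f) + s.
Here 1−s−f = 0.779 and s = 0.029.
u_1 = 0.049000 × 0.779 + 0.029 = 0.067171.
u_2 = 0.067171 × 0.779 + 0.029 = 0.081326.
u_3 = 0.081326 × 0.779 + 0.029 = 0.092353.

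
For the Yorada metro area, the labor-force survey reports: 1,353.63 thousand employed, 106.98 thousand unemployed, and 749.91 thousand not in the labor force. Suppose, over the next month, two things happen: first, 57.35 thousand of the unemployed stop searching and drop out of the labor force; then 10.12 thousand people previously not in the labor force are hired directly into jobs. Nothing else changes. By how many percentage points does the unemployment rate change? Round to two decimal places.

The unemployment rate changes by −3.81 percentage points.

Initially, labor force = 1,353.63 + 106.98 = 1,460.61 thousand, so u = 106.98/1,460.61 = 7.32%.
After the first change, unemployed and labor force both fall by 57.35 → E = 1,353.63, U = 49.63, labor force = 1,403.26 thousand.
After the second change, employed and labor force both rise by 10.12; unemployed unchanged → E = 1,363.75, U = 49.63, labor force = 1,413.38 thousand.
New unemployment rate = 49.63 / 1,413.38 = 3.51%.
Change = 3.51% − 7.32% = −3.81 percentage points.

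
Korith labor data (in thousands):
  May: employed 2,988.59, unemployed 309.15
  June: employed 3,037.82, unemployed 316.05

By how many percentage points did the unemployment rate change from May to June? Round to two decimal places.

The unemployment rate changed by +0.05 percentage points.

May: labor force = 2,988.59 + 309.15 = 3,297.74; u = 309.15/3,297.74 = 9.37%.
June: labor force = 3,037.82 + 316.05 = 3,353.87; u = 316.05/3,353.87 = 9.42%.
Change = 9.42% − 9.37% = +0.05 pp.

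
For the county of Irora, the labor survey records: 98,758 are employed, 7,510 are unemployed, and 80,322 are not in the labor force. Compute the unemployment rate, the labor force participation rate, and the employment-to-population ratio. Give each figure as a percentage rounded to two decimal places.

Labor force = employed + unemployed = 98,758 + 7,510 = 106,268.
Working-age population = 106,268 + 80,322 = 186,590.
Unemployment rate = 7,510 / 106,268 = 7.07%.
Labor force participation rate = 106,268 / 186,590 = 56.95%.
Employment-population ratio = 98,758 / 186,590 = 52.93%.

Unemployment rate ≈ 7.07%; labor force participation rate ≈ 56.95%; employment-population ratio ≈ 52.93%.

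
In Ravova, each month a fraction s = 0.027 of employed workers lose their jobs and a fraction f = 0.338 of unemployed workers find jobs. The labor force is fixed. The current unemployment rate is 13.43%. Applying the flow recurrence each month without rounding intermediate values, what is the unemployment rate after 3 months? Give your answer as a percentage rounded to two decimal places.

With a fixed labor force, u_{t+1} = u_t + s·(1−u_t) − f·u_t = u_t·(1−s−f) + s.
Here 1−s−f = 0.635 and s = 0.027.
u_1 = 0.134300 × 0.635 + 0.027 = 0.112281.
u_2 = 0.112281 × 0.635 + 0.027 = 0.098298.
u_3 = 0.098298 × 0.635 + 0.027 = 0.089419.

Unemployment rate after three months ≈ 8.94%.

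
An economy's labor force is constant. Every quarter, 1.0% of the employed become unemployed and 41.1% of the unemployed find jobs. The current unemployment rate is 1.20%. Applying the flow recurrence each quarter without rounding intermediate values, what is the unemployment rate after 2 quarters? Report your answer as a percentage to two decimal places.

With a fixed labor force, u_{t+1} = u_t + s·(1−u_t) − f·u_t = u_t·(1−s−f) + s.
Here 1−s−f = 0.579 and s = 0.010.
u_1 = 0.012000 × 0.579 + 0.010 = 0.016948.
u_2 = 0.016948 × 0.579 + 0.010 = 0.019813.

Unemployment rate after two quarters ≈ 1.98%.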